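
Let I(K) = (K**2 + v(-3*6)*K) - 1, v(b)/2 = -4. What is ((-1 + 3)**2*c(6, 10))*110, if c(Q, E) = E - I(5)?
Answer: 11440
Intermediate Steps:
v(b) = -8 (v(b) = 2*(-4) = -8)
I(K) = -1 + K**2 - 8*K (I(K) = (K**2 - 8*K) - 1 = -1 + K**2 - 8*K)
c(Q, E) = 16 + E (c(Q, E) = E - (-1 + 5**2 - 8*5) = E - (-1 + 25 - 40) = E - 1*(-16) = E + 16 = 16 + E)
((-1 + 3)**2*c(6, 10))*110 = ((-1 + 3)**2*(16 + 10))*110 = (2**2*26)*110 = (4*26)*110 = 104*110 = 11440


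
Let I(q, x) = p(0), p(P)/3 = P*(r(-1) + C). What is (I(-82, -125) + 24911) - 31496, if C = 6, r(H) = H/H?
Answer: -6585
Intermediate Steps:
r(H) = 1
p(P) = 21*P (p(P) = 3*(P*(1 + 6)) = 3*(P*7) = 3*(7*P) = 21*P)
I(q, x) = 0 (I(q, x) = 21*0 = 0)
(I(-82, -125) + 24911) - 31496 = (0 + 24911) - 31496 = 24911 - 31496 = -6585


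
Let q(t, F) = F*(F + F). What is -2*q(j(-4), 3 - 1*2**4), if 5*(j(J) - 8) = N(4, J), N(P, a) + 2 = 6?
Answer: -676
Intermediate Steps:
N(P, a) = 4 (N(P, a) = -2 + 6 = 4)
j(J) = 44/5 (j(J) = 8 + (1/5)*4 = 8 + 4/5 = 44/5)
q(t, F) = 2*F**2 (q(t, F) = F*(2*F) = 2*F**2)
-2*q(j(-4), 3 - 1*2**4) = -4*(3 - 1*2**4)**2 = -4*(3 - 1*16)**2 = -4*(3 - 16)**2 = -4*(-13)**2 = -4*169 = -2*338 = -676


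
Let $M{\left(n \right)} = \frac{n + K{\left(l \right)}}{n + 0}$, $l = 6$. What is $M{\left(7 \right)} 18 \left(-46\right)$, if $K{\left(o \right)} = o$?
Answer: $- \frac{10764}{7} \approx -1537.7$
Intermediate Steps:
$M{\left(n \right)} = \frac{6 + n}{n}$ ($M{\left(n \right)} = \frac{n + 6}{n + 0} = \frac{6 + n}{n}$)
$M{\left(7 \right)} 18 \left(-46\right) = \frac{6 + 7}{7} \cdot 18 \left(-46\right) = \frac{1}{7} \cdot 13 \cdot 18 \left(-46\right) = \frac{13}{7} \cdot 18 \left(-46\right) = \frac{234}{7} \left(-46\right) = - \frac{10764}{7}$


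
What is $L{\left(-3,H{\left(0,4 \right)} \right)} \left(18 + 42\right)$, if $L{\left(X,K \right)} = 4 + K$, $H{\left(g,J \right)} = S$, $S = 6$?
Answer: $600$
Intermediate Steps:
$H{\left(g,J \right)} = 6$
$L{\left(-3,H{\left(0,4 \right)} \right)} \left(18 + 42\right) = \left(4 + 6\right) \left(18 + 42\right) = 10 \cdot 60 = 600$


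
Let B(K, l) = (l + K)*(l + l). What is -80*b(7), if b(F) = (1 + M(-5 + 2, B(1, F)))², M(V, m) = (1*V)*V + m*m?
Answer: -12608233280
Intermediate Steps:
B(K, l) = 2*l*(K + l) (B(K, l) = (K + l)*(2*l) = 2*l*(K + l))
M(V, m) = V² + m² (M(V, m) = V*V + m² = V² + m²)
b(F) = (10 + 4*F²*(1 + F)²)² (b(F) = (1 + ((-5 + 2)² + (2*F*(1 + F))²))² = (1 + ((-3)² + 4*F²*(1 + F)²))² = (1 + (9 + 4*F²*(1 + F)²))² = (10 + 4*F²*(1 + F)²)²)
-80*b(7) = -320*(5 + 2*7²*(1 + 7)²)² = -320*(5 + 2*49*8²)² = -320*(5 + 2*49*64)² = -320*(5 + 6272)² = -320*6277² = -320*39400729 = -80*157602916 = -12608233280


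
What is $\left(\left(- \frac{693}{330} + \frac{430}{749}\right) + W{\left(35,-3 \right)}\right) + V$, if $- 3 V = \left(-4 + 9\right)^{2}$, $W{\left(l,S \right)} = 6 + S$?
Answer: $- \frac{154127}{22470} \approx -6.8592$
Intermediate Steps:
$V = - \frac{25}{3}$ ($V = - \frac{\left(-4 + 9\right)^{2}}{3} = - \frac{5^{2}}{3} = \left(- \frac{1}{3}\right) 25 = - \frac{25}{3} \approx -8.3333$)
$\left(\left(- \frac{693}{330} + \frac{430}{749}\right) + W{\left(35,-3 \right)}\right) + V = \left(\left(- \frac{693}{330} + \frac{430}{749}\right) + \left(6 - 3\right)\right) - \frac{25}{3} = \left(\left(\left(-693\right) \frac{1}{330} + 430 \cdot \frac{1}{749}\right) + 3\right) - \frac{25}{3} = \left(\left(- \frac{21}{10} + \frac{430}{749}\right) + 3\right) - \frac{25}{3} = \left(- \frac{11429}{7490} + 3\right) - \frac{25}{3} = \frac{11041}{7490} - \frac{25}{3} = - \frac{154127}{22470}$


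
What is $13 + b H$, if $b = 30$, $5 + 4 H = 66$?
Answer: $\frac{941}{2} \approx 470.5$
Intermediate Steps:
$H = \frac{61}{4}$ ($H = - \frac{5}{4} + \frac{1}{4} \cdot 66 = - \frac{5}{4} + \frac{33}{2} = \frac{61}{4} \approx 15.25$)
$13 + b H = 13 + 30 \cdot \frac{61}{4} = 13 + \frac{915}{2} = \frac{941}{2}$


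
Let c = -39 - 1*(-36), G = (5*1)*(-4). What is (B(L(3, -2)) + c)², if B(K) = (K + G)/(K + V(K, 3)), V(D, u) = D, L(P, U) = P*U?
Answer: 25/36 ≈ 0.69444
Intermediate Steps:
G = -20 (G = 5*(-4) = -20)
c = -3 (c = -39 + 36 = -3)
B(K) = (-20 + K)/(2*K) (B(K) = (K - 20)/(K + K) = (-20 + K)/((2*K)) = (-20 + K)*(1/(2*K)) = (-20 + K)/(2*K))
(B(L(3, -2)) + c)² = ((-20 + 3*(-2))/(2*((3*(-2)))) - 3)² = ((½)*(-20 - 6)/(-6) - 3)² = ((½)*(-⅙)*(-26) - 3)² = (13/6 - 3)² = (-⅚)² = 25/36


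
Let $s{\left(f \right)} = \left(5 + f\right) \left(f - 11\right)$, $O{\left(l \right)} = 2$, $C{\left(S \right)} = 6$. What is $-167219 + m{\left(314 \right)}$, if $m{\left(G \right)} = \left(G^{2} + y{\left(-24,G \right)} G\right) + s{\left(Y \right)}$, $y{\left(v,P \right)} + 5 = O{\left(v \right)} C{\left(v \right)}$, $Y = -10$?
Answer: $-66320$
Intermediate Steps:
$y{\left(v,P \right)} = 7$ ($y{\left(v,P \right)} = -5 + 2 \cdot 6 = -5 + 12 = 7$)
$s{\left(f \right)} = \left(-11 + f\right) \left(5 + f\right)$ ($s{\left(f \right)} = \left(5 + f\right) \left(-11 + f\right) = \left(-11 + f\right) \left(5 + f\right)$)
$m{\left(G \right)} = 105 + G^{2} + 7 G$ ($m{\left(G \right)} = \left(G^{2} + 7 G\right) - \left(-5 - 100\right) = \left(G^{2} + 7 G\right) + \left(-55 + 100 + 60\right) = \left(G^{2} + 7 G\right) + 105 = 105 + G^{2} + 7 G$)
$-167219 + m{\left(314 \right)} = -167219 + \left(105 + 314^{2} + 7 \cdot 314\right) = -167219 + \left(105 + 98596 + 2198\right) = -167219 + 100899 = -66320$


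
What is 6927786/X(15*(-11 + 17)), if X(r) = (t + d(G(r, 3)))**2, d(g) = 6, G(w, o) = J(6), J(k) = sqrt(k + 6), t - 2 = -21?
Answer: 6927786/169 ≈ 40993.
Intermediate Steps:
t = -19 (t = 2 - 21 = -19)
J(k) = sqrt(6 + k)
G(w, o) = 2*sqrt(3) (G(w, o) = sqrt(6 + 6) = sqrt(12) = 2*sqrt(3))
X(r) = 169 (X(r) = (-19 + 6)**2 = (-13)**2 = 169)
6927786/X(15*(-11 + 17)) = 6927786/169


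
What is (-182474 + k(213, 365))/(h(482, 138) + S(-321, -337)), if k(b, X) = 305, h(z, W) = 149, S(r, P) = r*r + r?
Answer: -14013/7913 ≈ -1.7709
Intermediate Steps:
S(r, P) = r + r**2 (S(r, P) = r**2 + r = r + r**2)
(-182474 + k(213, 365))/(h(482, 138) + S(-321, -337)) = (-182474 + 305)/(149 - 321*(1 - 321)) = -182169/(149 - 321*(-320)) = -182169/(149 + 102720) = -182169/102869 = -182169*1/102869 = -14013/7913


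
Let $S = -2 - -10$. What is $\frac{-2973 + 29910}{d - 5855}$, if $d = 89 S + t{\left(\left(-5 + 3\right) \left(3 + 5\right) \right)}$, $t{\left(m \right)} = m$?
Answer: $- \frac{26937}{5159} \approx -5.2214$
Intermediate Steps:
$S = 8$ ($S = -2 + 10 = 8$)
$d = 696$ ($d = 89 \cdot 8 + \left(-5 + 3\right) \left(3 + 5\right) = 712 - 16 = 696$)
$\frac{-2973 + 29910}{d - 5855} = \frac{-2973 + 29910}{696 - 5855} = \frac{26937}{-5159} = 26937 \left(- \frac{1}{5159}\right) = - \frac{26937}{5159}$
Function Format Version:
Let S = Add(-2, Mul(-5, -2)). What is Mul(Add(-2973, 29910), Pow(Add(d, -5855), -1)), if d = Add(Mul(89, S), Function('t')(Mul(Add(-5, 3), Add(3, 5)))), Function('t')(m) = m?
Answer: Rational(-26937, 5159) ≈ -5.2214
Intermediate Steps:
S = 8 (S = Add(-2, 10) = 8)
d = 696 (d = Add(Mul(89, 8), Mul(Add(-5, 3), Add(3, 5))) = Add(712, Mul(-2, 8)) = Add(712, -16) = 696)
Mul(Add(-2973, 29910), Pow(Add(d, -5855), -1)) = Mul(Add(-2973, 29910), Pow(Add(696, -5855), -1)) = Mul(26937, Pow(-5159, -1)) = Mul(26937, Rational(-1, 5159)) = Rational(-26937, 5159)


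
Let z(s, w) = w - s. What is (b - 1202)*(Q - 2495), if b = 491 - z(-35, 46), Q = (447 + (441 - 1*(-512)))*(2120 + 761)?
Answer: -3192476760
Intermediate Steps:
Q = 4033400 (Q = (447 + (441 + 512))*2881 = (447 + 953)*2881 = 1400*2881 = 4033400)
b = 410 (b = 491 - (46 - 1*(-35)) = 491 - (46 + 35) = 491 - 1*81 = 491 - 81 = 410)
(b - 1202)*(Q - 2495) = (410 - 1202)*(4033400 - 2495) = -792*4030905 = -3192476760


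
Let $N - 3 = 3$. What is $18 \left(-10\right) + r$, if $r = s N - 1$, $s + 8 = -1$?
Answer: $-235$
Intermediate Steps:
$N = 6$ ($N = 3 + 3 = 6$)
$s = -9$ ($s = -8 - 1 = -9$)
$r = -55$ ($r = \left(-9\right) 6 - 1 = -54 - 1 = -55$)
$18 \left(-10\right) + r = 18 \left(-10\right) - 55 = -180 - 55 = -235$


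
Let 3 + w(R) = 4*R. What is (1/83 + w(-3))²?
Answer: 1547536/6889 ≈ 224.64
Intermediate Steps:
w(R) = -3 + 4*R
(1/83 + w(-3))² = (1/83 + (-3 + 4*(-3)))² = (1/83 + (-3 - 12))² = (1/83 - 15)² = (-1244/83)² = 1547536/6889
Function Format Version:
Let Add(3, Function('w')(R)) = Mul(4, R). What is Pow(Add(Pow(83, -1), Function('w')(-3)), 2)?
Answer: Rational(1547536, 6889) ≈ 224.64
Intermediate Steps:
Function('w')(R) = Add(-3, Mul(4, R))
Pow(Add(Pow(83, -1), Function('w')(-3)), 2) = Pow(Add(Pow(83, -1), Add(-3, Mul(4, -3))), 2) = Pow(Add(Rational(1, 83), Add(-3, -12)), 2) = Pow(Add(Rational(1, 83), -15), 2) = Pow(Rational(-1244, 83), 2) = Rational(1547536, 6889)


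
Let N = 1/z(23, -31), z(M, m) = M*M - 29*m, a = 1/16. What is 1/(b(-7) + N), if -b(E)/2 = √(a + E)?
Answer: 1428/56587357 + 1019592*I*√111/56587357 ≈ 2.5235e-5 + 0.18983*I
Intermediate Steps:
a = 1/16 ≈ 0.062500
b(E) = -2*√(1/16 + E)
z(M, m) = M² - 29*m
N = 1/1428 (N = 1/(23² - 29*(-31)) = 1/(529 + 899) = 1/1428 ≈ 0.00070028)
1/(b(-7) + N) = 1/(-√(1 + 16*(-7))/2 + 1/1428) = 1/(-√(1 - 112)/2 + 1/1428) = 1/(-I*√111/2 + 1/1428) = 1/(1/1428 - I*√111/2)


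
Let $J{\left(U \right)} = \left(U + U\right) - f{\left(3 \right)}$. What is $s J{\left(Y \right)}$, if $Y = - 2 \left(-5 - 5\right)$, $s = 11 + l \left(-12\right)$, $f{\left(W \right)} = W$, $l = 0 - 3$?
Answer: $1739$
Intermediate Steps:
$l = -3$ ($l = 0 - 3 = -3$)
$s = 47$ ($s = 11 - -36 = 11 + 36 = 47$)
$Y = 20$ ($Y = \left(-2\right) \left(-10\right) = 20$)
$J{\left(U \right)} = -3 + 2 U$ ($J{\left(U \right)} = \left(U + U\right) - 3 = 2 U - 3 = -3 + 2 U$)
$s J{\left(Y \right)} = 47 \left(-3 + 2 \cdot 20\right) = 47 \left(-3 + 40\right) = 47 \cdot 37 = 1739$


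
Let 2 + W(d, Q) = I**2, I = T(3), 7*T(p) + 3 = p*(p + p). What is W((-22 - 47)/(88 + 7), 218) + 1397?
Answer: 68580/49 ≈ 1399.6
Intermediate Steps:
T(p) = -3/7 + 2*p**2/7 (T(p) = -3/7 + (p*(p + p))/7 = -3/7 + (p*(2*p))/7 = -3/7 + (2*p**2)/7 = -3/7 + 2*p**2/7)
I = 15/7 (I = -3/7 + (2/7)*3**2 = -3/7 + (2/7)*9 = -3/7 + 18/7 = 15/7 ≈ 2.1429)
W(d, Q) = 127/49 (W(d, Q) = -2 + (15/7)**2 = -2 + 225/49 = 127/49)
W((-22 - 47)/(88 + 7), 218) + 1397 = 127/49 + 1397 = 68580/49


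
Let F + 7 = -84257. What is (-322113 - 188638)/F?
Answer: 510751/84264 ≈ 6.0613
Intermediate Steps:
F = -84264 (F = -7 - 84257 = -84264)
(-322113 - 188638)/F = (-322113 - 188638)/(-84264) = -510751*(-1/84264) = 510751/84264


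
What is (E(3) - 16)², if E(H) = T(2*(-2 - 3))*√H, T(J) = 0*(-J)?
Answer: 256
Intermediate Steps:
T(J) = 0
E(H) = 0 (E(H) = 0*√H = 0)
(E(3) - 16)² = (0 - 16)² = (-16)² = 256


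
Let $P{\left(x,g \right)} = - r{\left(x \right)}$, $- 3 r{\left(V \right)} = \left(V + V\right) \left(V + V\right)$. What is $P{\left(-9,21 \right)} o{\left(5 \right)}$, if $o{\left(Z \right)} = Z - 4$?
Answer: $108$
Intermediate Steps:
$o{\left(Z \right)} = -4 + Z$ ($o{\left(Z \right)} = Z - 4 = -4 + Z$)
$r{\left(V \right)} = - \frac{4 V^{2}}{3}$ ($r{\left(V \right)} = - \frac{\left(V + V\right) \left(V + V\right)}{3} = - \frac{2 V 2 V}{3} = - \frac{4 V^{2}}{3}$)
$P{\left(x,g \right)} = \frac{4 x^{2}}{3}$ ($P{\left(x,g \right)} = - \frac{\left(-4\right) x^{2}}{3} = \frac{4 x^{2}}{3}$)
$P{\left(-9,21 \right)} o{\left(5 \right)} = \frac{4 \left(-9\right)^{2}}{3} \left(-4 + 5\right) = \frac{4}{3} \cdot 81 \cdot 1 = 108 \cdot 1 = 108$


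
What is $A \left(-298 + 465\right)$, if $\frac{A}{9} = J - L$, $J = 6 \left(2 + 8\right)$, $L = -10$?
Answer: $105210$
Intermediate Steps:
$J = 60$ ($J = 6 \cdot 10 = 60$)
$A = 630$ ($A = 9 \left(60 - -10\right) = 9 \left(60 + 10\right) = 9 \cdot 70 = 630$)
$A \left(-298 + 465\right) = 630 \left(-298 + 465\right) = 630 \cdot 167 = 105210$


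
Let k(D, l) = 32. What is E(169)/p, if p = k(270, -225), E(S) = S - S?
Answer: 0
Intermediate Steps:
E(S) = 0
p = 32
E(169)/p = 0/32 = 0*(1/32) = 0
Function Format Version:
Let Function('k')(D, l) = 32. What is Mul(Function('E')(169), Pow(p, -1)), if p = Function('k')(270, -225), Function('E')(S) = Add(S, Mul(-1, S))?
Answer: 0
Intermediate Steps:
Function('E')(S) = 0
p = 32
Mul(Function('E')(169), Pow(p, -1)) = Mul(0, Pow(32, -1)) = Mul(0, Rational(1, 32)) = 0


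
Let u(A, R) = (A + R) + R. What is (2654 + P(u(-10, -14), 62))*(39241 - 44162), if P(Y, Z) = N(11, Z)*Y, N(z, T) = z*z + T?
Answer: 21160300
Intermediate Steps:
N(z, T) = T + z² (N(z, T) = z² + T = T + z²)
u(A, R) = A + 2*R
P(Y, Z) = Y*(121 + Z) (P(Y, Z) = (Z + 11²)*Y = (Z + 121)*Y = (121 + Z)*Y = Y*(121 + Z))
(2654 + P(u(-10, -14), 62))*(39241 - 44162) = (2654 + (-10 + 2*(-14))*(121 + 62))*(39241 - 44162) = (2654 + (-10 - 28)*183)*(-4921) = (2654 - 38*183)*(-4921) = (2654 - 6954)*(-4921) = -4300*(-4921) = 21160300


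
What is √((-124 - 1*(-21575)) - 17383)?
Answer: 6*√113 ≈ 63.781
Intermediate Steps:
√((-124 - 1*(-21575)) - 17383) = √((-124 + 21575) - 17383) = √(21451 - 17383) = √4068 = 6*√113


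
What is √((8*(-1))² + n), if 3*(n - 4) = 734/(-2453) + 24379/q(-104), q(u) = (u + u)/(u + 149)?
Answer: I*√247504198953297/382668 ≈ 41.112*I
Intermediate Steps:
q(u) = 2*u/(149 + u) (q(u) = (2*u)/(149 + u) = 2*u/(149 + u))
n = -2685105899/1530672 (n = 4 + (734/(-2453) + 24379/((2*(-104)/(149 - 104))))/3 = 4 + (734*(-1/2453) + 24379/((2*(-104)/45)))/3 = 4 + (-734/2453 + 24379/((2*(-104)*(1/45))))/3 = 4 + (-734/2453 + 24379/(-208/45))/3 = 4 + (-734/2453 + 24379*(-45/208))/3 = 4 + (-734/2453 - 1097055/208)/3 = 4 + (⅓)*(-2691228587/510224) = 4 - 2691228587/1530672 = -2685105899/1530672 ≈ -1754.2)
√((8*(-1))² + n) = √((8*(-1))² - 2685105899/1530672) = √((-8)² - 2685105899/1530672) = √(64 - 2685105899/1530672) = √(-2587142891/1530672) = I*√247504198953297/382668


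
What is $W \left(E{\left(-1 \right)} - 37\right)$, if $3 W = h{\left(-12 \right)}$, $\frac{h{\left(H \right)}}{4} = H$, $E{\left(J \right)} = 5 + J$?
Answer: $528$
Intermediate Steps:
$h{\left(H \right)} = 4 H$
$W = -16$ ($W = \frac{4 \left(-12\right)}{3} = \frac{1}{3} \left(-48\right) = -16$)
$W \left(E{\left(-1 \right)} - 37\right) = - 16 \left(\left(5 - 1\right) - 37\right) = - 16 \left(4 - 37\right) = \left(-16\right) \left(-33\right) = 528$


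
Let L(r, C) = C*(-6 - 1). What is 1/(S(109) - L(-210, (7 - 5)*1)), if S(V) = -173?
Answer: -1/159 ≈ -0.0062893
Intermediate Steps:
L(r, C) = -7*C (L(r, C) = C*(-7) = -7*C)
1/(S(109) - L(-210, (7 - 5)*1)) = 1/(-173 - (-7)*(7 - 5)*1) = 1/(-173 - (-7)*2*1) = 1/(-173 - (-7)*2) = 1/(-173 - 1*(-14)) = 1/(-173 + 14) = 1/(-159) = -1/159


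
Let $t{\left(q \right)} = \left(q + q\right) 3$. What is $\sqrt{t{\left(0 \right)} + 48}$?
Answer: $4 \sqrt{3} \approx 6.9282$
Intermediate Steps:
$t{\left(q \right)} = 6 q$ ($t{\left(q \right)} = 2 q 3 = 6 q$)
$\sqrt{t{\left(0 \right)} + 48} = \sqrt{6 \cdot 0 + 48} = \sqrt{0 + 48} = \sqrt{48} = 4 \sqrt{3}$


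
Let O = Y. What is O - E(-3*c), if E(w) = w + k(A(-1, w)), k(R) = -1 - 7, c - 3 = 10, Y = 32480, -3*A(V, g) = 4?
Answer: 32527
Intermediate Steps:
A(V, g) = -4/3 (A(V, g) = -⅓*4 = -4/3)
c = 13 (c = 3 + 10 = 13)
k(R) = -8
O = 32480
E(w) = -8 + w (E(w) = w - 8 = -8 + w)
O - E(-3*c) = 32480 - (-8 - 3*13) = 32480 - (-8 - 39) = 32480 - 1*(-47) = 32480 + 47 = 32527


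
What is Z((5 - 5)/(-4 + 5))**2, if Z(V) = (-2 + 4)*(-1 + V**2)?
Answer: 4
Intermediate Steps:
Z(V) = -2 + 2*V**2 (Z(V) = 2*(-1 + V**2) = -2 + 2*V**2)
Z((5 - 5)/(-4 + 5))**2 = (-2 + 2*((5 - 5)/(-4 + 5))**2)**2 = (-2 + 2*(0/1)**2)**2 = (-2 + 2*(0*1)**2)**2 = (-2 + 2*0**2)**2 = (-2 + 2*0)**2 = (-2 + 0)**2 = (-2)**2 = 4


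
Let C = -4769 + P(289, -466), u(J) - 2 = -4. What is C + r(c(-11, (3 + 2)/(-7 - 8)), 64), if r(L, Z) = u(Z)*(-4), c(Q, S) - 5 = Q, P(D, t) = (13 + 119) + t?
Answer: -5095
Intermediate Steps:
u(J) = -2 (u(J) = 2 - 4 = -2)
P(D, t) = 132 + t
c(Q, S) = 5 + Q
C = -5103 (C = -4769 + (132 - 466) = -4769 - 334 = -5103)
r(L, Z) = 8 (r(L, Z) = -2*(-4) = 8)
C + r(c(-11, (3 + 2)/(-7 - 8)), 64) = -5103 + 8 = -5095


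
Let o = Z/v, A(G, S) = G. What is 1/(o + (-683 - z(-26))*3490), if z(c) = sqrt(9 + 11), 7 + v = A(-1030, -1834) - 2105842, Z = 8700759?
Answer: -1175664927238305959/2802281923970902492748969 + 3442643895786020*sqrt(5)/2802281923970902492748969 ≈ -4.1679e-7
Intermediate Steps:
v = -2106879 (v = -7 + (-1030 - 2105842) = -7 - 2106872 = -2106879)
o = -2900253/702293 (o = 8700759/(-2106879) = 8700759*(-1/2106879) = -2900253/702293 ≈ -4.1297)
z(c) = 2*sqrt(5) (z(c) = sqrt(20) = 2*sqrt(5))
1/(o + (-683 - z(-26))*3490) = 1/(-2900253/702293 + (-683 - 2*sqrt(5))*3490) = 1/(-2900253/702293 + (-2383670 - 6980*sqrt(5))) = 1/(-1674037655563/702293 - 6980*sqrt(5))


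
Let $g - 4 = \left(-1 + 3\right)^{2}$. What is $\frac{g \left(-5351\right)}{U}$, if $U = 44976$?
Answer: $- \frac{5351}{5622} \approx -0.9518$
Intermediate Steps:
$g = 8$ ($g = 4 + \left(-1 + 3\right)^{2} = 4 + 2^{2} = 4 + 4 = 8$)
$\frac{g \left(-5351\right)}{U} = \frac{8 \left(-5351\right)}{44976} = \left(-42808\right) \frac{1}{44976} = - \frac{5351}{5622}$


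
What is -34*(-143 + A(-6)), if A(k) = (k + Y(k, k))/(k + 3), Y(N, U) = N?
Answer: 4726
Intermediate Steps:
A(k) = 2*k/(3 + k) (A(k) = (k + k)/(k + 3) = (2*k)/(3 + k) = 2*k/(3 + k))
-34*(-143 + A(-6)) = -34*(-143 + 2*(-6)/(3 - 6)) = -34*(-143 + 2*(-6)/(-3)) = -34*(-143 + 2*(-6)*(-⅓)) = -34*(-143 + 4) = -34*(-139) = 4726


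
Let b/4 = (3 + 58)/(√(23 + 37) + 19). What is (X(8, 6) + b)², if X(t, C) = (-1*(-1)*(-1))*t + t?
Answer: 25064656/90601 - 4524736*√15/90601 ≈ 83.227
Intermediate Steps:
X(t, C) = 0 (X(t, C) = (1*(-1))*t + t = -t + t = 0)
b = 244/(19 + 2*√15) (b = 4*((3 + 58)/(√(23 + 37) + 19)) = 4*(61/(√60 + 19)) = 4*(61/(2*√15 + 19)) = 4*(61/(19 + 2*√15)) = 244/(19 + 2*√15) ≈ 9.1229)
(X(8, 6) + b)² = (0 + (4636/301 - 488*√15/301))² = (4636/301 - 488*√15/301)²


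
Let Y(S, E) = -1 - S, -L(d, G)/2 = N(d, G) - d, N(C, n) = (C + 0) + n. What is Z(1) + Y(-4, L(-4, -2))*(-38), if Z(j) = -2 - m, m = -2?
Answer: -114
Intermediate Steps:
N(C, n) = C + n
L(d, G) = -2*G (L(d, G) = -2*((d + G) - d) = -2*((G + d) - d) = -2*G)
Z(j) = 0 (Z(j) = -2 - 1*(-2) = -2 + 2 = 0)
Z(1) + Y(-4, L(-4, -2))*(-38) = 0 + (-1 - 1*(-4))*(-38) = 0 + (-1 + 4)*(-38) = 0 + 3*(-38) = 0 - 114 = -114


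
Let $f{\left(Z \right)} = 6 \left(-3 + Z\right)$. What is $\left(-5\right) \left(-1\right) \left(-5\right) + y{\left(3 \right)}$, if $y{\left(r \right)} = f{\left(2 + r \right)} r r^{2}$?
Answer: $299$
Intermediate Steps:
$f{\left(Z \right)} = -18 + 6 Z$
$y{\left(r \right)} = r^{3} \left(-6 + 6 r\right)$ ($y{\left(r \right)} = \left(-18 + 6 \left(2 + r\right)\right) r r^{2} = \left(-18 + \left(12 + 6 r\right)\right) r r^{2} = \left(-6 + 6 r\right) r r^{2} = r \left(-6 + 6 r\right) r^{2} = r^{3} \left(-6 + 6 r\right)$)
$\left(-5\right) \left(-1\right) \left(-5\right) + y{\left(3 \right)} = \left(-5\right) \left(-1\right) \left(-5\right) + 6 \cdot 3^{3} \left(-1 + 3\right) = 5 \left(-5\right) + 6 \cdot 27 \cdot 2 = -25 + 324 = 299$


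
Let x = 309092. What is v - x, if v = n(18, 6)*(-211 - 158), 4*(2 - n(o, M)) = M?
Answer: -618553/2 ≈ -3.0928e+5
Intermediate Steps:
n(o, M) = 2 - M/4
v = -369/2 (v = (2 - ¼*6)*(-211 - 158) = (2 - 3/2)*(-369) = (½)*(-369) = -369/2 ≈ -184.50)
v - x = -369/2 - 1*309092 = -369/2 - 309092 = -618553/2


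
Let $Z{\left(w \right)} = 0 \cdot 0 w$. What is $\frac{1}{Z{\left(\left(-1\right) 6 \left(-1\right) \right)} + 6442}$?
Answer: $\frac{1}{6442} \approx 0.00015523$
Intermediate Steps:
$Z{\left(w \right)} = 0$ ($Z{\left(w \right)} = 0 w = 0$)
$\frac{1}{Z{\left(\left(-1\right) 6 \left(-1\right) \right)} + 6442} = \frac{1}{0 + 6442} = \frac{1}{6442}$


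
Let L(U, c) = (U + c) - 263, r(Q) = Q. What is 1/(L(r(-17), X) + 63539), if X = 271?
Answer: 1/63530 ≈ 1.5741e-5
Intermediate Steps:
L(U, c) = -263 + U + c
1/(L(r(-17), X) + 63539) = 1/((-263 - 17 + 271) + 63539) = 1/(-9 + 63539) = 1/63530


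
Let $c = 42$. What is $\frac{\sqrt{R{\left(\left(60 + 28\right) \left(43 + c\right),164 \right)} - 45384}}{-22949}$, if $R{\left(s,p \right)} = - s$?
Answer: $- \frac{8 i \sqrt{826}}{22949} \approx - 0.010019 i$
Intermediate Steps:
$\frac{\sqrt{R{\left(\left(60 + 28\right) \left(43 + c\right),164 \right)} - 45384}}{-22949} = \frac{\sqrt{- \left(60 + 28\right) \left(43 + 42\right) - 45384}}{-22949} = \sqrt{- 88 \cdot 85 - 45384} \left(- \frac{1}{22949}\right) = \sqrt{\left(-1\right) 7480 - 45384} \left(- \frac{1}{22949}\right) = \sqrt{-7480 - 45384} \left(- \frac{1}{22949}\right) = \sqrt{-52864} \left(- \frac{1}{22949}\right) = 8 i \sqrt{826} \left(- \frac{1}{22949}\right) = - \frac{8 i \sqrt{826}}{22949}$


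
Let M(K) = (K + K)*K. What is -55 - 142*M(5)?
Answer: -7155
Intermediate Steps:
M(K) = 2*K² (M(K) = (2*K)*K = 2*K²)
-55 - 142*M(5) = -55 - 284*5² = -55 - 284*25 = -55 - 142*50 = -55 - 7100 = -7155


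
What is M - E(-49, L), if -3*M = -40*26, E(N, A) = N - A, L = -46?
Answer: 1049/3 ≈ 349.67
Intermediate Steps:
M = 1040/3 (M = -(-40)*26/3 = -1/3*(-1040) = 1040/3 ≈ 346.67)
M - E(-49, L) = 1040/3 - (-49 - 1*(-46)) = 1040/3 - (-49 + 46) = 1040/3 - 1*(-3) = 1040/3 + 3 = 1049/3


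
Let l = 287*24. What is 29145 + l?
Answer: 36033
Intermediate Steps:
l = 6888
29145 + l = 29145 + 6888 = 36033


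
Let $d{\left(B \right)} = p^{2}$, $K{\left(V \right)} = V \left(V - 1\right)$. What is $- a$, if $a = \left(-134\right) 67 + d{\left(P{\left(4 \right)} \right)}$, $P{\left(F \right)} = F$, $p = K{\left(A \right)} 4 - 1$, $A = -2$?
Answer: $8449$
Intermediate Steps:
$K{\left(V \right)} = V \left(-1 + V\right)$
$p = 23$ ($p = - 2 \left(-1 - 2\right) 4 - 1 = \left(-2\right) \left(-3\right) 4 - 1 = 6 \cdot 4 - 1 = 24 - 1 = 23$)
$d{\left(B \right)} = 529$ ($d{\left(B \right)} = 23^{2} = 529$)
$a = -8449$ ($a = \left(-134\right) 67 + 529 = -8978 + 529 = -8449$)
$- a = \left(-1\right) \left(-8449\right) = 8449$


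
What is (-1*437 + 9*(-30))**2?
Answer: 499849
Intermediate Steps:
(-1*437 + 9*(-30))**2 = (-437 - 270)**2 = (-707)**2 = 499849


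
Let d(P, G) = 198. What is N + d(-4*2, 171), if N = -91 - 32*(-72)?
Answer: 2411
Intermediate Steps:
N = 2213 (N = -91 + 2304 = 2213)
N + d(-4*2, 171) = 2213 + 198 = 2411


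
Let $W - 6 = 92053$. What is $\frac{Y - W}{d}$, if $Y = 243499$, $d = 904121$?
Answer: $\frac{151440}{904121} \approx 0.1675$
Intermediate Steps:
$W = 92059$ ($W = 6 + 92053 = 92059$)
$\frac{Y - W}{d} = \frac{243499 - 92059}{904121} = \left(243499 - 92059\right) \frac{1}{904121} = 151440 \cdot \frac{1}{904121} = \frac{151440}{904121}$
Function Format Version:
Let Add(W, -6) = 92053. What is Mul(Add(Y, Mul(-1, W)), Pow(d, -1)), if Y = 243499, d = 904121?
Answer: Rational(151440, 904121) ≈ 0.16750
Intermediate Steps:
W = 92059 (W = Add(6, 92053) = 92059)
Mul(Add(Y, Mul(-1, W)), Pow(d, -1)) = Mul(Add(243499, Mul(-1, 92059)), Pow(904121, -1)) = Mul(Add(243499, -92059), Rational(1, 904121)) = Mul(151440, Rational(1, 904121)) = Rational(151440, 904121)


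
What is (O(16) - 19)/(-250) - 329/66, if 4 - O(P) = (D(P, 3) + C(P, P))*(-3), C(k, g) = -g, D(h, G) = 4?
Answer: -19721/4125 ≈ -4.7808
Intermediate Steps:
O(P) = 16 - 3*P (O(P) = 4 - (4 - P)*(-3) = 4 - (-12 + 3*P) = 4 + (12 - 3*P) = 16 - 3*P)
(O(16) - 19)/(-250) - 329/66 = ((16 - 3*16) - 19)/(-250) - 329/66 = ((16 - 48) - 19)*(-1/250) - 329*1/66 = (-32 - 19)*(-1/250) - 329/66 = -51*(-1/250) - 329/66 = 51/250 - 329/66 = -19721/4125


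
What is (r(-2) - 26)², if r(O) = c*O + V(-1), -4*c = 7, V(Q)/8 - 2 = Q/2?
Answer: 441/4 ≈ 110.25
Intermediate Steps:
V(Q) = 16 + 4*Q (V(Q) = 16 + 8*(Q/2) = 16 + 4*Q)
c = -7/4 (c = -¼*7 = -7/4 ≈ -1.7500)
r(O) = 12 - 7*O/4 (r(O) = -7*O/4 + (16 + 4*(-1)) = -7*O/4 + (16 - 4) = -7*O/4 + 12 = 12 - 7*O/4)
(r(-2) - 26)² = ((12 - 7/4*(-2)) - 26)² = ((12 + 7/2) - 26)² = (31/2 - 26)² = (-21/2)² = 441/4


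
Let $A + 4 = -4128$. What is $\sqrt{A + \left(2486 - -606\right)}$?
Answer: $4 i \sqrt{65} \approx 32.249 i$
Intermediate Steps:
$A = -4132$ ($A = -4 - 4128 = -4132$)
$\sqrt{A + \left(2486 - -606\right)} = \sqrt{-4132 + \left(2486 - -606\right)} = \sqrt{-4132 + \left(2486 + 606\right)} = \sqrt{-4132 + 3092} = \sqrt{-1040} = 4 i \sqrt{65}$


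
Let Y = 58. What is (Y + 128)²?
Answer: 34596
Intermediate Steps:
(Y + 128)² = (58 + 128)² = 186² = 34596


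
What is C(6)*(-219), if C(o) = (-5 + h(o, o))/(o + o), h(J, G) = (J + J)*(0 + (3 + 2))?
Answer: -4015/4 ≈ -1003.8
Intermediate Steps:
h(J, G) = 10*J (h(J, G) = (2*J)*(0 + 5) = (2*J)*5 = 10*J)
C(o) = (-5 + 10*o)/(2*o) (C(o) = (-5 + 10*o)/(o + o) = (-5 + 10*o)/((2*o)) = (-5 + 10*o)*(1/(2*o)) = (-5 + 10*o)/(2*o))
C(6)*(-219) = (5 - 5/2/6)*(-219) = (5 - 5/2*⅙)*(-219) = (5 - 5/12)*(-219) = (55/12)*(-219) = -4015/4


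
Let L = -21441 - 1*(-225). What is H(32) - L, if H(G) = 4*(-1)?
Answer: 21212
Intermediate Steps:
H(G) = -4
L = -21216 (L = -21441 + 225 = -21216)
H(32) - L = -4 - 1*(-21216) = -4 + 21216 = 21212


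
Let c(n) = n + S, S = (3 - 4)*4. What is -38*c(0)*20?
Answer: 3040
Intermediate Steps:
S = -4 (S = -1*4 = -4)
c(n) = -4 + n (c(n) = n - 4 = -4 + n)
-38*c(0)*20 = -38*(-4 + 0)*20 = -38*(-4)*20 = 152*20 = 3040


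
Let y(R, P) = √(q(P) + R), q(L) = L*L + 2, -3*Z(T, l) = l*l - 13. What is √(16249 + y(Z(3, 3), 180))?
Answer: √(146241 + 3*√291630)/3 ≈ 128.18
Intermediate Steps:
Z(T, l) = 13/3 - l²/3 (Z(T, l) = -(l*l - 13)/3 = -(l² - 13)/3 = -(-13 + l²)/3 = 13/3 - l²/3)
q(L) = 2 + L² (q(L) = L² + 2 = 2 + L²)
y(R, P) = √(2 + R + P²) (y(R, P) = √((2 + P²) + R) = √(2 + R + P²))
√(16249 + y(Z(3, 3), 180)) = √(16249 + √(2 + (13/3 - ⅓*3²) + 180²)) = √(16249 + √(2 + (13/3 - ⅓*9) + 32400)) = √(16249 + √(2 + (13/3 - 3) + 32400)) = √(16249 + √(2 + 4/3 + 32400)) = √(16249 + √(97210/3)) = √(16249 + √291630/3)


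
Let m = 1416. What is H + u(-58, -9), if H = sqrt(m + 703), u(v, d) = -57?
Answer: -57 + sqrt(2119) ≈ -10.967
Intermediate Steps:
H = sqrt(2119) (H = sqrt(1416 + 703) = sqrt(2119) ≈ 46.033)
H + u(-58, -9) = sqrt(2119) - 57 = -57 + sqrt(2119)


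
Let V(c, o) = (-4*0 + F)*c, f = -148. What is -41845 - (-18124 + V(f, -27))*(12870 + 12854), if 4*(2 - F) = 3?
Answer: 470938871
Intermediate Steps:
F = 5/4 (F = 2 - ¼*3 = 2 - ¾ = 5/4 ≈ 1.2500)
V(c, o) = 5*c/4 (V(c, o) = (-4*0 + 5/4)*c = (0 + 5/4)*c = 5*c/4)
-41845 - (-18124 + V(f, -27))*(12870 + 12854) = -41845 - (-18124 + (5/4)*(-148))*(12870 + 12854) = -41845 - (-18124 - 185)*25724 = -41845 - (-18309)*25724 = -41845 - 1*(-470980716) = -41845 + 470980716 = 470938871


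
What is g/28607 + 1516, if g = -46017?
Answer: 43322195/28607 ≈ 1514.4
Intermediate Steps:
g/28607 + 1516 = -46017/28607 + 1516 = 43322195/28607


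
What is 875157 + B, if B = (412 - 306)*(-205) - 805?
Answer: 852622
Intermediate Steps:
B = -22535 (B = 106*(-205) - 805 = -21730 - 805 = -22535)
875157 + B = 875157 - 22535 = 852622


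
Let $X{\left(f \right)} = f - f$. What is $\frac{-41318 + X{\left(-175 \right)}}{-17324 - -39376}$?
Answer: $- \frac{20659}{11026} \approx -1.8737$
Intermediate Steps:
$X{\left(f \right)} = 0$
$\frac{-41318 + X{\left(-175 \right)}}{-17324 - -39376} = \frac{-41318 + 0}{-17324 - -39376} = - \frac{41318}{-17324 + 39376} = - \frac{41318}{22052} = \left(-41318\right) \frac{1}{22052} = - \frac{20659}{11026}$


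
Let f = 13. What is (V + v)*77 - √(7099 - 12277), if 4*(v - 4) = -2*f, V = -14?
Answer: -2541/2 - I*√5178 ≈ -1270.5 - 71.958*I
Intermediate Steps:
v = -5/2 (v = 4 + (-2*13)/4 = 4 + (¼)*(-26) = 4 - 13/2 = -5/2 ≈ -2.5000)
(V + v)*77 - √(7099 - 12277) = (-14 - 5/2)*77 - √(7099 - 12277) = -33/2*77 - √(-5178) = -2541/2 - I*√5178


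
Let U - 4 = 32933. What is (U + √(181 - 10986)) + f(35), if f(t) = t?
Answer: 32972 + I*√10805 ≈ 32972.0 + 103.95*I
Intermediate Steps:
U = 32937 (U = 4 + 32933 = 32937)
(U + √(181 - 10986)) + f(35) = (32937 + √(181 - 10986)) + 35 = (32937 + √(-10805)) + 35 = (32937 + I*√10805) + 35 = 32972 + I*√10805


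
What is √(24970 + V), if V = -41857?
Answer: I*√16887 ≈ 129.95*I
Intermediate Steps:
√(24970 + V) = √(24970 - 41857) = √(-16887) = I*√16887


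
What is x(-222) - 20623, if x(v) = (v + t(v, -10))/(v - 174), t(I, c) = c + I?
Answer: -4083127/198 ≈ -20622.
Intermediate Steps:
t(I, c) = I + c
x(v) = (-10 + 2*v)/(-174 + v) (x(v) = (v + (v - 10))/(v - 174) = (v + (-10 + v))/(-174 + v) = (-10 + 2*v)/(-174 + v))
x(-222) - 20623 = 2*(-5 - 222)/(-174 - 222) - 20623 = 2*(-227)/(-396) - 20623 = 2*(-1/396)*(-227) - 20623 = 227/198 - 20623 = -4083127/198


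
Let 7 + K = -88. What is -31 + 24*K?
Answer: -2311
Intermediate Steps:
K = -95 (K = -7 - 88 = -95)
-31 + 24*K = -31 + 24*(-95) = -31 - 2280 = -2311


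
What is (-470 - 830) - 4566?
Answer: -5866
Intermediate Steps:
(-470 - 830) - 4566 = -1300 - 4566 = -5866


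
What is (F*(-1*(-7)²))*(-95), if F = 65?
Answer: 302575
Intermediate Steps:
(F*(-1*(-7)²))*(-95) = (65*(-1*(-7)²))*(-95) = (65*(-1*49))*(-95) = (65*(-49))*(-95) = -3185*(-95) = 302575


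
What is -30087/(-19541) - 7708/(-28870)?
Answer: 509616859/282074335 ≈ 1.8067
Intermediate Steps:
-30087/(-19541) - 7708/(-28870) = -30087*(-1/19541) - 7708*(-1/28870) = 30087/19541 + 3854/14435 = 509616859/282074335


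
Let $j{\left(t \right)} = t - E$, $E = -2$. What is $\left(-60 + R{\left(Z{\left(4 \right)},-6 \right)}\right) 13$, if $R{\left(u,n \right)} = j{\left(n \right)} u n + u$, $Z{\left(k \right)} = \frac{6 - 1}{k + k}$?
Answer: $- \frac{4615}{8} \approx -576.88$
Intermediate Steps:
$Z{\left(k \right)} = \frac{5}{2 k}$
$j{\left(t \right)} = 2 + t$ ($j{\left(t \right)} = t - -2 = t + 2 = 2 + t$)
$R{\left(u,n \right)} = u + n u \left(2 + n\right)$ ($R{\left(u,n \right)} = \left(2 + n\right) u n + u = u \left(2 + n\right) n + u = n u \left(2 + n\right) + u = u + n u \left(2 + n\right)$)
$\left(-60 + R{\left(Z{\left(4 \right)},-6 \right)}\right) 13 = \left(-60 + \frac{5}{2 \cdot 4} \left(1 - 6 \left(2 - 6\right)\right)\right) 13 = \left(-60 + \frac{5}{2} \cdot \frac{1}{4} \left(1 - -24\right)\right) 13 = \left(-60 + \frac{5 \left(1 + 24\right)}{8}\right) 13 = \left(-60 + \frac{5}{8} \cdot 25\right) 13 = \left(-60 + \frac{125}{8}\right) 13 = \left(- \frac{355}{8}\right) 13 = - \frac{4615}{8}$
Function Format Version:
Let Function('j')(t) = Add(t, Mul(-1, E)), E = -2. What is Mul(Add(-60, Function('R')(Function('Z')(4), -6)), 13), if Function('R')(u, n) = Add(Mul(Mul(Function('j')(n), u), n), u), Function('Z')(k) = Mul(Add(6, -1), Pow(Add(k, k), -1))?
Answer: Rational(-4615, 8) ≈ -576.88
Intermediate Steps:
Function('Z')(k) = Mul(Rational(5, 2), Pow(k, -1)) (Function('Z')(k) = Mul(5, Pow(Mul(2, k), -1)) = Mul(5, Mul(Rational(1, 2), Pow(k, -1))) = Mul(Rational(5, 2), Pow(k, -1)))
Function('j')(t) = Add(2, t) (Function('j')(t) = Add(t, Mul(-1, -2)) = Add(t, 2) = Add(2, t))
Function('R')(u, n) = Add(u, Mul(n, u, Add(2, n))) (Function('R')(u, n) = Add(Mul(Mul(Add(2, n), u), n), u) = Add(Mul(Mul(u, Add(2, n)), n), u) = Add(Mul(n, u, Add(2, n)), u) = Add(u, Mul(n, u, Add(2, n))))
Mul(Add(-60, Function('R')(Function('Z')(4), -6)), 13) = Mul(Add(-60, Mul(Mul(Rational(5, 2), Pow(4, -1)), Add(1, Mul(-6, Add(2, -6))))), 13) = Mul(Add(-60, Mul(Mul(Rational(5, 2), Rational(1, 4)), Add(1, Mul(-6, -4)))), 13) = Mul(Add(-60, Mul(Rational(5, 8), Add(1, 24))), 13) = Mul(Add(-60, Mul(Rational(5, 8), 25)), 13) = Mul(Add(-60, Rational(125, 8)), 13) = Mul(Rational(-355, 8), 13) = Rational(-4615, 8)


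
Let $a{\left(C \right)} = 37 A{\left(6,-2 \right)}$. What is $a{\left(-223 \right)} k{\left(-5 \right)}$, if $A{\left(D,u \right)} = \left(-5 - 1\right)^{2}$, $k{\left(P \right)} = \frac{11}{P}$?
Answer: $- \frac{14652}{5} \approx -2930.4$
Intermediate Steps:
$A{\left(D,u \right)} = 36$ ($A{\left(D,u \right)} = \left(-6\right)^{2} = 36$)
$a{\left(C \right)} = 1332$ ($a{\left(C \right)} = 37 \cdot 36 = 1332$)
$a{\left(-223 \right)} k{\left(-5 \right)} = 1332 \frac{11}{-5} = 1332 \cdot 11 \left(- \frac{1}{5}\right) = 1332 \left(- \frac{11}{5}\right) = - \frac{14652}{5}$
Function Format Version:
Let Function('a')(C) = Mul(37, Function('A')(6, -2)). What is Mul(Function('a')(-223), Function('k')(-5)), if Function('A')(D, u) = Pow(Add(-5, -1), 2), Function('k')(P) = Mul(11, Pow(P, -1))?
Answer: Rational(-14652, 5) ≈ -2930.4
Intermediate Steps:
Function('A')(D, u) = 36 (Function('A')(D, u) = Pow(-6, 2) = 36)
Function('a')(C) = 1332 (Function('a')(C) = Mul(37, 36) = 1332)
Mul(Function('a')(-223), Function('k')(-5)) = Mul(1332, Mul(11, Pow(-5, -1))) = Mul(1332, Mul(11, Rational(-1, 5))) = Mul(1332, Rational(-11, 5)) = Rational(-14652, 5)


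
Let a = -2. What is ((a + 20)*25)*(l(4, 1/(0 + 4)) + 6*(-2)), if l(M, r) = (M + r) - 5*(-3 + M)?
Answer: -11475/2 ≈ -5737.5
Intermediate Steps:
l(M, r) = 15 + r - 4*M (l(M, r) = (M + r) + (15 - 5*M) = 15 + r - 4*M)
((a + 20)*25)*(l(4, 1/(0 + 4)) + 6*(-2)) = ((-2 + 20)*25)*((15 + 1/(0 + 4) - 4*4) + 6*(-2)) = (18*25)*((15 + 1/4 - 16) - 12) = 450*((15 + ¼ - 16) - 12) = 450*(-¾ - 12) = 450*(-51/4) = -11475/2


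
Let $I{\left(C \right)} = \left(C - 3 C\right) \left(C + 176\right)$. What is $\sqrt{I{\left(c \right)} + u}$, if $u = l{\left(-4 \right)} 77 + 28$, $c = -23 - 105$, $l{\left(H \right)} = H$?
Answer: $2 \sqrt{3002} \approx 109.58$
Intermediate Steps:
$c = -128$
$u = -280$ ($u = \left(-4\right) 77 + 28 = -308 + 28 = -280$)
$I{\left(C \right)} = - 2 C \left(176 + C\right)$
$\sqrt{I{\left(c \right)} + u} = \sqrt{\left(-2\right) \left(-128\right) \left(176 - 128\right) - 280} = \sqrt{\left(-2\right) \left(-128\right) 48 - 280} = \sqrt{12288 - 280} = \sqrt{12008} = 2 \sqrt{3002}$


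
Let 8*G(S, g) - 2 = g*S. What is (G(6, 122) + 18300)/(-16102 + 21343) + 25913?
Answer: 543313699/20964 ≈ 25917.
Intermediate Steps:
G(S, g) = ¼ + S*g/8 (G(S, g) = ¼ + (g*S)/8 = ¼ + (S*g)/8 = ¼ + S*g/8)
(G(6, 122) + 18300)/(-16102 + 21343) + 25913 = ((¼ + (⅛)*6*122) + 18300)/(-16102 + 21343) + 25913 = ((¼ + 183/2) + 18300)/5241 + 25913 = (367/4 + 18300)*(1/5241) + 25913 = (73567/4)*(1/5241) + 25913 = 73567/20964 + 25913 = 543313699/20964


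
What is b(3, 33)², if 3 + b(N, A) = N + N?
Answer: 9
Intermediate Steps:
b(N, A) = -3 + 2*N (b(N, A) = -3 + (N + N) = -3 + 2*N)
b(3, 33)² = (-3 + 2*3)² = (-3 + 6)² = 3² = 9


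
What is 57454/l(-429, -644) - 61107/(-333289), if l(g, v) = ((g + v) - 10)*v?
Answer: 1342782295/5053327818 ≈ 0.26572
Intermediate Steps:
l(g, v) = v*(-10 + g + v) (l(g, v) = (-10 + g + v)*v = v*(-10 + g + v))
57454/l(-429, -644) - 61107/(-333289) = 57454/((-644*(-10 - 429 - 644))) - 61107/(-333289) = 57454/((-644*(-1083))) - 61107*(-1/333289) = 57454/697452 + 61107/333289 = 57454*(1/697452) + 61107/333289 = 1249/15162 + 61107/333289 = 1342782295/5053327818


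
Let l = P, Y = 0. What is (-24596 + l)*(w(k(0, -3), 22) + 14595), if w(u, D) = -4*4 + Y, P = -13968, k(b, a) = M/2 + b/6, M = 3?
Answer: -562224556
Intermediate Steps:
k(b, a) = 3/2 + b/6
w(u, D) = -16 (w(u, D) = -4*4 + 0 = -16 + 0 = -16)
l = -13968
(-24596 + l)*(w(k(0, -3), 22) + 14595) = (-24596 - 13968)*(-16 + 14595) = -38564*14579 = -562224556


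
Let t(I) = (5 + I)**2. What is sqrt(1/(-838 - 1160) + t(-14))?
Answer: sqrt(35927814)/666 ≈ 9.0000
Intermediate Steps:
sqrt(1/(-838 - 1160) + t(-14)) = sqrt(1/(-838 - 1160) + (5 - 14)**2) = sqrt(1/(-1998) + (-9)**2) = sqrt(-1/1998 + 81) = sqrt(161837/1998) = sqrt(35927814)/666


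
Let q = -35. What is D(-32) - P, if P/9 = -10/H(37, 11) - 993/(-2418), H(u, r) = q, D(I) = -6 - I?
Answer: 111331/5642 ≈ 19.733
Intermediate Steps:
H(u, r) = -35
P = 35361/5642 (P = 9*(-10/(-35) - 993/(-2418)) = 9*(-10*(-1/35) - 993*(-1/2418)) = 9*(2/7 + 331/806) = 9*(3929/5642) = 35361/5642 ≈ 6.2675)
D(-32) - P = (-6 - 1*(-32)) - 1*35361/5642 = (-6 + 32) - 35361/5642 = 26 - 35361/5642 = 111331/5642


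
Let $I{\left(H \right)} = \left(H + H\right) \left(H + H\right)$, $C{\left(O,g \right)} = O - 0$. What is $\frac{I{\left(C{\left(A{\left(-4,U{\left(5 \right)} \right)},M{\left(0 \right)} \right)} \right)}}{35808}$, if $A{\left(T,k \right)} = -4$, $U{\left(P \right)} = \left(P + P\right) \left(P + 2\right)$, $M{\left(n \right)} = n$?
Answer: $\frac{2}{1119} \approx 0.0017873$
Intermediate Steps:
$U{\left(P \right)} = 2 P \left(2 + P\right)$
$C{\left(O,g \right)} = O$ ($C{\left(O,g \right)} = O + 0 = O$)
$I{\left(H \right)} = 4 H^{2}$ ($I{\left(H \right)} = 2 H 2 H = 4 H^{2}$)
$\frac{I{\left(C{\left(A{\left(-4,U{\left(5 \right)} \right)},M{\left(0 \right)} \right)} \right)}}{35808} = \frac{4 \left(-4\right)^{2}}{35808} = 4 \cdot 16 \cdot \frac{1}{35808} = 64 \cdot \frac{1}{35808} = \frac{2}{1119}$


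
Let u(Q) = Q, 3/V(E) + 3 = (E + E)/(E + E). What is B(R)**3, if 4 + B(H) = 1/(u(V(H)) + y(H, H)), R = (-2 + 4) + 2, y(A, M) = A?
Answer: -5832/125 ≈ -46.656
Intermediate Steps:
V(E) = -3/2 (V(E) = 3/(-3 + (E + E)/(E + E)) = 3/(-3 + (2*E)/((2*E))) = 3/(-3 + (2*E)*(1/(2*E))) = 3/(-3 + 1) = 3/(-2) = 3*(-1/2) = -3/2)
R = 4 (R = 2 + 2 = 4)
B(H) = -4 + 1/(-3/2 + H)
B(R)**3 = (2*(7 - 4*4)/(-3 + 2*4))**3 = (2*(7 - 16)/(-3 + 8))**3 = (2*(-9)/5)**3 = (2*(1/5)*(-9))**3 = (-18/5)**3 = -5832/125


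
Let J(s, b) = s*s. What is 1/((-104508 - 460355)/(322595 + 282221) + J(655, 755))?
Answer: 604816/259480619537 ≈ 2.3309e-6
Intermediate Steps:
J(s, b) = s²
1/((-104508 - 460355)/(322595 + 282221) + J(655, 755)) = 1/((-104508 - 460355)/(322595 + 282221) + 655²) = 1/(-564863/604816 + 429025) = 1/(259480619537/604816) = 604816/259480619537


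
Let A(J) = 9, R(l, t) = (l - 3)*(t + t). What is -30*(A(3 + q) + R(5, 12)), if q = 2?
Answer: -1710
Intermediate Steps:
R(l, t) = 2*t*(-3 + l) (R(l, t) = (-3 + l)*(2*t) = 2*t*(-3 + l))
-30*(A(3 + q) + R(5, 12)) = -30*(9 + 2*12*(-3 + 5)) = -30*(9 + 2*12*2) = -30*(9 + 48) = -30*57 = -1710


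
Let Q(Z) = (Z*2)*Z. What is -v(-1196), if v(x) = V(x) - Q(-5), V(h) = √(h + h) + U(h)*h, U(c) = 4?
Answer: 4834 - 2*I*√598 ≈ 4834.0 - 48.908*I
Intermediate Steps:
Q(Z) = 2*Z² (Q(Z) = (2*Z)*Z = 2*Z²)
V(h) = 4*h + √2*√h (V(h) = √(h + h) + 4*h = √(2*h) + 4*h = √2*√h + 4*h = 4*h + √2*√h)
v(x) = -50 + 4*x + √2*√x (v(x) = (4*x + √2*√x) - 2*(-5)² = (4*x + √2*√x) - 2*25 = (4*x + √2*√x) - 1*50 = (4*x + √2*√x) - 50 = -50 + 4*x + √2*√x)
-v(-1196) = -(-50 + 4*(-1196) + √2*√(-1196)) = -(-50 - 4784 + √2*(2*I*√299)) = -(-50 - 4784 + 2*I*√598) = -(-4834 + 2*I*√598) = 4834 - 2*I*√598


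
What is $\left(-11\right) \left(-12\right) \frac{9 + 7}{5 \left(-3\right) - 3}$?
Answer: $- \frac{352}{3} \approx -117.33$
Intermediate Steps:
$\left(-11\right) \left(-12\right) \frac{9 + 7}{5 \left(-3\right) - 3} = 132 \frac{16}{-15 - 3} = 132 \frac{16}{-18} = 132 \cdot 16 \left(- \frac{1}{18}\right) = 132 \left(- \frac{8}{9}\right) = - \frac{352}{3}$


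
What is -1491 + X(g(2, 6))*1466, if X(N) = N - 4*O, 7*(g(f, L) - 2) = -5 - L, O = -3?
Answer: 117105/7 ≈ 16729.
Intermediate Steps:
g(f, L) = 9/7 - L/7 (g(f, L) = 2 + (-5 - L)/7 = 2 + (-5/7 - L/7) = 9/7 - L/7)
X(N) = 12 + N (X(N) = N - 4*(-3) = N + 12 = 12 + N)
-1491 + X(g(2, 6))*1466 = -1491 + (12 + (9/7 - ⅐*6))*1466 = -1491 + (12 + (9/7 - 6/7))*1466 = -1491 + (12 + 3/7)*1466 = -1491 + (87/7)*1466 = -1491 + 127542/7 = 117105/7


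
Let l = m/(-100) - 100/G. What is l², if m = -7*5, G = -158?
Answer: 2411809/2496400 ≈ 0.96611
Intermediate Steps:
m = -35
l = 1553/1580 (l = -35/(-100) - 100/(-158) = -35*(-1/100) - 100*(-1/158) = 7/20 + 50/79 = 1553/1580 ≈ 0.98291)
l² = (1553/1580)² = 2411809/2496400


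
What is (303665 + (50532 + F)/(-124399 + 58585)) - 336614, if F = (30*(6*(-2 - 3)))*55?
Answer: -361417753/10969 ≈ -32949.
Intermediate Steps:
F = -49500 (F = (30*(6*(-5)))*55 = (30*(-30))*55 = -900*55 = -49500)
(303665 + (50532 + F)/(-124399 + 58585)) - 336614 = (303665 + (50532 - 49500)/(-124399 + 58585)) - 336614 = (303665 + 1032/(-65814)) - 336614 = (303665 + 1032*(-1/65814)) - 336614 = (303665 - 172/10969) - 336614 = 3330901213/10969 - 336614 = -361417753/10969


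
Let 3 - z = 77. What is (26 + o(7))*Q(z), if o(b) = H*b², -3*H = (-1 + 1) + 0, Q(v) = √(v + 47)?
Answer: 78*I*√3 ≈ 135.1*I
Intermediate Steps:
z = -74 (z = 3 - 1*77 = 3 - 77 = -74)
Q(v) = √(47 + v)
H = 0 (H = -((-1 + 1) + 0)/3 = -(0 + 0)/3 = -⅓*0 = 0)
o(b) = 0 (o(b) = 0*b² = 0)
(26 + o(7))*Q(z) = (26 + 0)*√(47 - 74) = 26*√(-27) = 26*(3*I*√3) = 78*I*√3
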